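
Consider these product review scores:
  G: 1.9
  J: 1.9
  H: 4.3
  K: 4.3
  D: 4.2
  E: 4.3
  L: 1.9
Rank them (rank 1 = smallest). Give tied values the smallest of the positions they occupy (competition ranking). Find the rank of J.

Sorted (ascending): 1.9, 1.9, 1.9, 4.2, 4.3, 4.3, 4.3
The 3 values of 1.9 occupy positions 1–3 → each gets rank 1.
The 3 values of 4.3 occupy positions 5–7 → each gets rank 5.
J has value 1.9 → rank 1.

1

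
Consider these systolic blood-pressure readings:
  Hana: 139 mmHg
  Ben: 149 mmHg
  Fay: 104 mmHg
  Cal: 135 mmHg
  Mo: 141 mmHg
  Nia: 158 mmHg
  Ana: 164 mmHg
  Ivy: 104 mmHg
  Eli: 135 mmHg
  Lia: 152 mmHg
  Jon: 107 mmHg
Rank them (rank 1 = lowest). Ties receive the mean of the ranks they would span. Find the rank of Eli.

4.5

Sorted (ascending): 104, 104, 107, 135, 135, 139, 141, 149, 152, 158, 164
The 2 values of 104 occupy positions 1–2 → average rank (1+2)/2 = 1.5.
The 2 values of 135 occupy positions 4–5 → average rank (4+5)/2 = 4.5.
Eli has value 135 mmHg → rank 4.5.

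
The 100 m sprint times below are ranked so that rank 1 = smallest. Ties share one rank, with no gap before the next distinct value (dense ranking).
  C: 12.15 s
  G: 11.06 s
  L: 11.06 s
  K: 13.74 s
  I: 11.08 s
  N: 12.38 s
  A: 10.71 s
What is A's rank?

1

Sorted (ascending): 10.71, 11.06, 11.06, 11.08, 12.15, 12.38, 13.74
The 2 values of 11.06 share dense rank 2.
Remaining distinct values take the next consecutive integers.
A has value 10.71 s → rank 1.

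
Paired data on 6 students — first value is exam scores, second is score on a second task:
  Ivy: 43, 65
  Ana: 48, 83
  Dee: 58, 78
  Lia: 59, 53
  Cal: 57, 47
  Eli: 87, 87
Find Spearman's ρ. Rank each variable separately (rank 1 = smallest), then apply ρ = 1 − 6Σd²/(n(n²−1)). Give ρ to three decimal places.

Ranks of variable 1: 1, 2, 4, 5, 3, 6
Ranks of variable 2: 3, 5, 4, 2, 1, 6
d = r₁ − r₂: -2, -3, 0, 3, 2, 0
d²: 4, 9, 0, 9, 4, 0; Σd² = 26
ρ = 1 − 6·26/(6·35) = 1 − 156/210 = 0.257

0.257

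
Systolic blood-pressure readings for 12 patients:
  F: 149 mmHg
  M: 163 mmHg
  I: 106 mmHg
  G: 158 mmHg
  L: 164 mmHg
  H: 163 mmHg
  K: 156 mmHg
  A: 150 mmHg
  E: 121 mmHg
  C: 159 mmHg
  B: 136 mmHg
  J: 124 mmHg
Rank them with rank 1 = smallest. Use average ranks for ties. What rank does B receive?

4

Sorted (ascending): 106, 121, 124, 136, 149, 150, 156, 158, 159, 163, 163, 164
The 2 values of 163 occupy positions 10–11 → average rank (10+11)/2 = 10.5.
B has value 136 mmHg → rank 4.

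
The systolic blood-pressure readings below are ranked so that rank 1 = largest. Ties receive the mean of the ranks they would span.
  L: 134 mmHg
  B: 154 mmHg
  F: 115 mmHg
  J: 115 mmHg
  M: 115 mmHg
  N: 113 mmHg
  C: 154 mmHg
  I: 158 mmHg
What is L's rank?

4

Sorted (descending): 158, 154, 154, 134, 115, 115, 115, 113
The 2 values of 154 occupy positions 2–3 → average rank (2+3)/2 = 2.5.
The 3 values of 115 occupy positions 5–7 → average rank 6.
L has value 134 mmHg → rank 4.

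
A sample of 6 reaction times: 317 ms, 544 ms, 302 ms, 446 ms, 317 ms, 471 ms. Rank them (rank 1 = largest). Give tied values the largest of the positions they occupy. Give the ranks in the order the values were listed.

5, 1, 6, 3, 5, 2

Sorted (descending): 544, 471, 446, 317, 317, 302
The 2 values of 317 occupy positions 4–5 → each gets rank 5.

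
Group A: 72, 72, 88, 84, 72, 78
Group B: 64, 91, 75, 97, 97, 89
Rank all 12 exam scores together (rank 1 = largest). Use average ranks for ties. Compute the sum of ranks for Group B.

Sorted (descending): 97, 97, 91, 89, 88, 84, 78, 75, 72, 72, 72, 64
The 2 values of 97 occupy positions 1–2 → average rank (1+2)/2 = 1.5.
The 3 values of 72 occupy positions 9–11 → average rank 10.
Group B values → pooled ranks: 64→12, 91→3, 75→8, 97→1.5, 97→1.5, 89→4
Rank sum = 12 + 3 + 8 + 1.5 + 1.5 + 4 = 30

30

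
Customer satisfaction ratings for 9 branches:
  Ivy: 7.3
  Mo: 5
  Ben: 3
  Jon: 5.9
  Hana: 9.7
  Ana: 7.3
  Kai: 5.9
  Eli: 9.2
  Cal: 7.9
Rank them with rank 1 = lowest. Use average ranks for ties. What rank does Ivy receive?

Sorted (ascending): 3, 5, 5.9, 5.9, 7.3, 7.3, 7.9, 9.2, 9.7
The 2 values of 5.9 occupy positions 3–4 → average rank (3+4)/2 = 3.5.
The 2 values of 7.3 occupy positions 5–6 → average rank (5+6)/2 = 5.5.
Ivy has value 7.3 → rank 5.5.

5.5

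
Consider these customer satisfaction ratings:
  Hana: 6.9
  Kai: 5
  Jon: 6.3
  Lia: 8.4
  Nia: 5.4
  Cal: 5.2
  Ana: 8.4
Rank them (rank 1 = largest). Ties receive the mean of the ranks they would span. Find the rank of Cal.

Sorted (descending): 8.4, 8.4, 6.9, 6.3, 5.4, 5.2, 5
The 2 values of 8.4 occupy positions 1–2 → average rank (1+2)/2 = 1.5.
Cal has value 5.2 → rank 6.

6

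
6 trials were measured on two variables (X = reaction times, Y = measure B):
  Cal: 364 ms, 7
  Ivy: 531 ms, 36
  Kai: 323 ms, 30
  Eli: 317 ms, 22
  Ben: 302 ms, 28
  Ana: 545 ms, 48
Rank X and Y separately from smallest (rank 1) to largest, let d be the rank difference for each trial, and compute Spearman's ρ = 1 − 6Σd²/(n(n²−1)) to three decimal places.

Ranks of variable 1: 4, 5, 3, 2, 1, 6
Ranks of variable 2: 1, 5, 4, 2, 3, 6
d = r₁ − r₂: 3, 0, -1, 0, -2, 0
d²: 9, 0, 1, 0, 4, 0; Σd² = 14
ρ = 1 − 6·14/(6·35) = 1 − 84/210 = 0.600

0.600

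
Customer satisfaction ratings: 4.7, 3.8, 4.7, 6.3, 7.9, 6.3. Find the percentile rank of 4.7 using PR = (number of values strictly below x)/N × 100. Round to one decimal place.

16.7

N = 6.
Strictly below 4.7: 1. Equal to 4.7: 2.
PR = 1/6 × 100 = 16.7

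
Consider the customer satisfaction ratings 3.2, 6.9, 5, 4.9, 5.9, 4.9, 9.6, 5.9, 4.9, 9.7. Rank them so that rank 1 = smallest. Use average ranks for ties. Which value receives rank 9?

Sorted (ascending): 3.2, 4.9, 4.9, 4.9, 5, 5.9, 5.9, 6.9, 9.6, 9.7
The 3 values of 4.9 occupy positions 2–4 → average rank 3.
The 2 values of 5.9 occupy positions 6–7 → average rank (6+7)/2 = 6.5.
Rank 9 → value 9.6.

9.6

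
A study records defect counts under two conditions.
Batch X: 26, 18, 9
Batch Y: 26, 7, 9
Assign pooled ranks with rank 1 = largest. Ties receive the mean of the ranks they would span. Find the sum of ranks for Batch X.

9

Sorted (descending): 26, 26, 18, 9, 9, 7
The 2 values of 26 occupy positions 1–2 → average rank (1+2)/2 = 1.5.
The 2 values of 9 occupy positions 4–5 → average rank (4+5)/2 = 4.5.
Batch X values → pooled ranks: 26→1.5, 18→3, 9→4.5
Rank sum = 1.5 + 3 + 4.5 = 9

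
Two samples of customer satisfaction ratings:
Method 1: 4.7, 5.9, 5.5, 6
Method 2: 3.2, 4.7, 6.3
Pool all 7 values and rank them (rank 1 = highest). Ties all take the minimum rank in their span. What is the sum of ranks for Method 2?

Sorted (descending): 6.3, 6, 5.9, 5.5, 4.7, 4.7, 3.2
The 2 values of 4.7 occupy positions 5–6 → each gets rank 5.
Method 2 values → pooled ranks: 3.2→7, 4.7→5, 6.3→1
Rank sum = 7 + 5 + 1 = 13

13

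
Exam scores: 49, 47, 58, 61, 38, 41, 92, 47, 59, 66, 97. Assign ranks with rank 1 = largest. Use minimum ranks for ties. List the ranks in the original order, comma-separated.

Sorted (descending): 97, 92, 66, 61, 59, 58, 49, 47, 47, 41, 38
The 2 values of 47 occupy positions 8–9 → each gets rank 8.

7, 8, 6, 4, 11, 10, 2, 8, 5, 3, 1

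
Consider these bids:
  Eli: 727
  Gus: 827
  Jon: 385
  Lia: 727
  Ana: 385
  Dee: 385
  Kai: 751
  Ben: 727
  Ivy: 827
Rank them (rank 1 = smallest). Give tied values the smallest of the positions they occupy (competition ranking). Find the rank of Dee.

1

Sorted (ascending): 385, 385, 385, 727, 727, 727, 751, 827, 827
The 3 values of 385 occupy positions 1–3 → each gets rank 1.
The 3 values of 727 occupy positions 4–6 → each gets rank 4.
The 2 values of 827 occupy positions 8–9 → each gets rank 8.
Dee has value 385 → rank 1.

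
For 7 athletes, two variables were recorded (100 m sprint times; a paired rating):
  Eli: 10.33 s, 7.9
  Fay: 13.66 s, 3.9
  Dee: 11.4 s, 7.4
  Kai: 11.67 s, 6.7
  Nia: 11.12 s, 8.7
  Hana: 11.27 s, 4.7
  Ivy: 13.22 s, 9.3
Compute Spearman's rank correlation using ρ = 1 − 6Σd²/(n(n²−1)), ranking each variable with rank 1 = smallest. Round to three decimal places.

-0.321

Ranks of variable 1: 1, 7, 4, 5, 2, 3, 6
Ranks of variable 2: 5, 1, 4, 3, 6, 2, 7
d = r₁ − r₂: -4, 6, 0, 2, -4, 1, -1
d²: 16, 36, 0, 4, 16, 1, 1; Σd² = 74
ρ = 1 − 6·74/(7·48) = 1 − 444/336 = -0.321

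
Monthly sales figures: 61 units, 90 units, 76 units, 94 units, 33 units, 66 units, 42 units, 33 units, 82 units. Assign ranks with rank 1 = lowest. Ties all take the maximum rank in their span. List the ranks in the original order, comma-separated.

4, 8, 6, 9, 2, 5, 3, 2, 7

Sorted (ascending): 33, 33, 42, 61, 66, 76, 82, 90, 94
The 2 values of 33 occupy positions 1–2 → each gets rank 2.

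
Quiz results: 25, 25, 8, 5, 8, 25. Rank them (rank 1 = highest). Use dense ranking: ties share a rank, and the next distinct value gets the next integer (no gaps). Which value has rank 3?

Sorted (descending): 25, 25, 25, 8, 8, 5
The 3 values of 25 share dense rank 1.
The 2 values of 8 share dense rank 2.
Remaining distinct values take the next consecutive integers.
Rank 3 → value 5.

5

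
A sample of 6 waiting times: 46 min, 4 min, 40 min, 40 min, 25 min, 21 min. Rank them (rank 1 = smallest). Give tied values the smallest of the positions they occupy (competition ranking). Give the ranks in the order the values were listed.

6, 1, 4, 4, 3, 2

Sorted (ascending): 4, 21, 25, 40, 40, 46
The 2 values of 40 occupy positions 4–5 → each gets rank 4.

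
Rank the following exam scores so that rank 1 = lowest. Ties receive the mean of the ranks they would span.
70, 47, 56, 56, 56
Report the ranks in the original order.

5, 1, 3, 3, 3

Sorted (ascending): 47, 56, 56, 56, 70
The 3 values of 56 occupy positions 2–4 → average rank 3.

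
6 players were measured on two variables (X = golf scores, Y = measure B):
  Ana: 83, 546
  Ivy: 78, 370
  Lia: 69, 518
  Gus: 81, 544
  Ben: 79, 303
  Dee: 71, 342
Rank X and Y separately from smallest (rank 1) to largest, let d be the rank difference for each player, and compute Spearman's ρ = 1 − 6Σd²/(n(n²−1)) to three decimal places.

0.486

Ranks of variable 1: 6, 3, 1, 5, 4, 2
Ranks of variable 2: 6, 3, 4, 5, 1, 2
d = r₁ − r₂: 0, 0, -3, 0, 3, 0
d²: 0, 0, 9, 0, 9, 0; Σd² = 18
ρ = 1 − 6·18/(6·35) = 1 − 108/210 = 0.486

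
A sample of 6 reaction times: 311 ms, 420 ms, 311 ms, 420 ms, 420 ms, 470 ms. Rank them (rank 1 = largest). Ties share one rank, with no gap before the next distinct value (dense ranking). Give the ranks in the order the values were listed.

Sorted (descending): 470, 420, 420, 420, 311, 311
The 3 values of 420 share dense rank 2.
The 2 values of 311 share dense rank 3.
Remaining distinct values take the next consecutive integers.

3, 2, 3, 2, 2, 1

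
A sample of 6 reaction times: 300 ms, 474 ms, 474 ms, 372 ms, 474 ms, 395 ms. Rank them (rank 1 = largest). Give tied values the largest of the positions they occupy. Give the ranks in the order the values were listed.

Sorted (descending): 474, 474, 474, 395, 372, 300
The 3 values of 474 occupy positions 1–3 → each gets rank 3.

6, 3, 3, 5, 3, 4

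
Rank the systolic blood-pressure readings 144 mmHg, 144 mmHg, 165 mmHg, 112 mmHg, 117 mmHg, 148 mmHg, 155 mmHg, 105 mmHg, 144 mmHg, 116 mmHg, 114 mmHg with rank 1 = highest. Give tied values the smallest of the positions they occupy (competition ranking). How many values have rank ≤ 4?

6

Sorted (descending): 165, 155, 148, 144, 144, 144, 117, 116, 114, 112, 105
The 3 values of 144 occupy positions 4–6 → each gets rank 4.
Ranks ≤ 4: {1, 2, 3, 4, 4, 4} → 6 values.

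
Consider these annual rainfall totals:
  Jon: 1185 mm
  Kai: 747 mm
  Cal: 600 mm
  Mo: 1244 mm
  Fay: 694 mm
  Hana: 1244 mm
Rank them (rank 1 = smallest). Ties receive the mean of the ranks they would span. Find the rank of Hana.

Sorted (ascending): 600, 694, 747, 1185, 1244, 1244
The 2 values of 1244 occupy positions 5–6 → average rank (5+6)/2 = 5.5.
Hana has value 1244 mm → rank 5.5.

5.5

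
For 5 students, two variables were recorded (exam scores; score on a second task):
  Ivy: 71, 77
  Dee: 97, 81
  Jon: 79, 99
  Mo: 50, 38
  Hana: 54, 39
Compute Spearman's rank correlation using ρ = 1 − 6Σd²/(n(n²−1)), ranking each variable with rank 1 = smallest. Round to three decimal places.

0.900

Ranks of variable 1: 3, 5, 4, 1, 2
Ranks of variable 2: 3, 4, 5, 1, 2
d = r₁ − r₂: 0, 1, -1, 0, 0
d²: 0, 1, 1, 0, 0; Σd² = 2
ρ = 1 − 6·2/(5·24) = 1 − 12/120 = 0.900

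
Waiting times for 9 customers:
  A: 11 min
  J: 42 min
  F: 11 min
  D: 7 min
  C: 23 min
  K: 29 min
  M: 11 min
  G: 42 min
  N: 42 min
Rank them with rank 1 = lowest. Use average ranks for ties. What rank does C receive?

5

Sorted (ascending): 7, 11, 11, 11, 23, 29, 42, 42, 42
The 3 values of 11 occupy positions 2–4 → average rank 3.
The 3 values of 42 occupy positions 7–9 → average rank 8.
C has value 23 min → rank 5.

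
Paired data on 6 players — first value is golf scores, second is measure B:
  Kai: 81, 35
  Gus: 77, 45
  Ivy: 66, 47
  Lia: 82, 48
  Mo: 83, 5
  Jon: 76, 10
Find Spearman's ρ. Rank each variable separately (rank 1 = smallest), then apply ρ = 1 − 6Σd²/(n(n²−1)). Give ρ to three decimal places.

-0.257

Ranks of variable 1: 4, 3, 1, 5, 6, 2
Ranks of variable 2: 3, 4, 5, 6, 1, 2
d = r₁ − r₂: 1, -1, -4, -1, 5, 0
d²: 1, 1, 16, 1, 25, 0; Σd² = 44
ρ = 1 − 6·44/(6·35) = 1 − 264/210 = -0.257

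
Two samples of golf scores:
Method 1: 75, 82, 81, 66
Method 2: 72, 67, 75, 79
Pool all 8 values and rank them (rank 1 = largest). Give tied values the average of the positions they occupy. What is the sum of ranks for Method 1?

Sorted (descending): 82, 81, 79, 75, 75, 72, 67, 66
The 2 values of 75 occupy positions 4–5 → average rank (4+5)/2 = 4.5.
Method 1 values → pooled ranks: 75→4.5, 82→1, 81→2, 66→8
Rank sum = 4.5 + 1 + 2 + 8 = 15.5

15.5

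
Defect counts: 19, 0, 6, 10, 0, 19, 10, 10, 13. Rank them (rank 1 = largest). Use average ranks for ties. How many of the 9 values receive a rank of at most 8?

Sorted (descending): 19, 19, 13, 10, 10, 10, 6, 0, 0
The 2 values of 19 occupy positions 1–2 → average rank (1+2)/2 = 1.5.
The 3 values of 10 occupy positions 4–6 → average rank 5.
The 2 values of 0 occupy positions 8–9 → average rank (8+9)/2 = 8.5.
Ranks ≤ 8: {1.5, 1.5, 3, 5, 5, 5, 7} → 7 values.

7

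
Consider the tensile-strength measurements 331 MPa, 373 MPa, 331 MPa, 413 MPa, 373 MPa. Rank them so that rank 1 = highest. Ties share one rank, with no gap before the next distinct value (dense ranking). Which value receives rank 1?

413

Sorted (descending): 413, 373, 373, 331, 331
The 2 values of 373 share dense rank 2.
The 2 values of 331 share dense rank 3.
Remaining distinct values take the next consecutive integers.
Rank 1 → value 413.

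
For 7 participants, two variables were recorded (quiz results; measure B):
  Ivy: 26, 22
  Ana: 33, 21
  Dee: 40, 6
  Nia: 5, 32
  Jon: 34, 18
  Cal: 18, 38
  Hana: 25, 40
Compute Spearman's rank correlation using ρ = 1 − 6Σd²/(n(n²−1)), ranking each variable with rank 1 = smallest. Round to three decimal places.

-0.857

Ranks of variable 1: 4, 5, 7, 1, 6, 2, 3
Ranks of variable 2: 4, 3, 1, 5, 2, 6, 7
d = r₁ − r₂: 0, 2, 6, -4, 4, -4, -4
d²: 0, 4, 36, 16, 16, 16, 16; Σd² = 104
ρ = 1 − 6·104/(7·48) = 1 − 624/336 = -0.857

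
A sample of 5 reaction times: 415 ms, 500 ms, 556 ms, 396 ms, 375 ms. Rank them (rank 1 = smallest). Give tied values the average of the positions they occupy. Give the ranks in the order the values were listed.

Sorted (ascending): 375, 396, 415, 500, 556
No ties — each value takes its position as its rank.

3, 4, 5, 2, 1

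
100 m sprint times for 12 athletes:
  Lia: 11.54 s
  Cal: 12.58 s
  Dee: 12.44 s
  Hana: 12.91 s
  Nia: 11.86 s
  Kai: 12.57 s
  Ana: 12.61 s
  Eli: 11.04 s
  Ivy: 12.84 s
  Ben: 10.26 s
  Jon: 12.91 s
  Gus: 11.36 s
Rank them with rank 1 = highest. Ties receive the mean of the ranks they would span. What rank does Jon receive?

1.5

Sorted (descending): 12.91, 12.91, 12.84, 12.61, 12.58, 12.57, 12.44, 11.86, 11.54, 11.36, 11.04, 10.26
The 2 values of 12.91 occupy positions 1–2 → average rank (1+2)/2 = 1.5.
Jon has value 12.91 s → rank 1.5.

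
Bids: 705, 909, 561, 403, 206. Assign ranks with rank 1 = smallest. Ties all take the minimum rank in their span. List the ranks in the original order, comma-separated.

Sorted (ascending): 206, 403, 561, 705, 909
No ties — each value takes its position as its rank.

4, 5, 3, 2, 1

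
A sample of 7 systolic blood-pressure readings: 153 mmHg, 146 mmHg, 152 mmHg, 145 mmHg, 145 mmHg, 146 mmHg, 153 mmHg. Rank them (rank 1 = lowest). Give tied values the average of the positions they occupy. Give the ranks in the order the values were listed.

Sorted (ascending): 145, 145, 146, 146, 152, 153, 153
The 2 values of 145 occupy positions 1–2 → average rank (1+2)/2 = 1.5.
The 2 values of 146 occupy positions 3–4 → average rank (3+4)/2 = 3.5.
The 2 values of 153 occupy positions 6–7 → average rank (6+7)/2 = 6.5.

6.5, 3.5, 5, 1.5, 1.5, 3.5, 6.5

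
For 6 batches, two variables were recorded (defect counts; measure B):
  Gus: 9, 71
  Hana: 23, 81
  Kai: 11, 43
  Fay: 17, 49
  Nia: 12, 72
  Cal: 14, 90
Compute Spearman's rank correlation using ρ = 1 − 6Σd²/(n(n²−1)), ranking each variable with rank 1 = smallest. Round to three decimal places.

Ranks of variable 1: 1, 6, 2, 5, 3, 4
Ranks of variable 2: 3, 5, 1, 2, 4, 6
d = r₁ − r₂: -2, 1, 1, 3, -1, -2
d²: 4, 1, 1, 9, 1, 4; Σd² = 20
ρ = 1 − 6·20/(6·35) = 1 − 120/210 = 0.429

0.429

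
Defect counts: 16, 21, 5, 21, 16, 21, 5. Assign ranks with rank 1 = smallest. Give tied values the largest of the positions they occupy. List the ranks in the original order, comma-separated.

4, 7, 2, 7, 4, 7, 2

Sorted (ascending): 5, 5, 16, 16, 21, 21, 21
The 2 values of 5 occupy positions 1–2 → each gets rank 2.
The 2 values of 16 occupy positions 3–4 → each gets rank 4.
The 3 values of 21 occupy positions 5–7 → each gets rank 7.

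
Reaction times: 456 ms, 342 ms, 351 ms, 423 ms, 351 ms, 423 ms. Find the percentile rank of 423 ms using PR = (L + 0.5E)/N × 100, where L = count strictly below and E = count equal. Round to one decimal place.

N = 6.
Strictly below 423: 3. Equal to 423: 2.
PR = (3 + 0.5·2)/6 × 100 = 66.7

66.7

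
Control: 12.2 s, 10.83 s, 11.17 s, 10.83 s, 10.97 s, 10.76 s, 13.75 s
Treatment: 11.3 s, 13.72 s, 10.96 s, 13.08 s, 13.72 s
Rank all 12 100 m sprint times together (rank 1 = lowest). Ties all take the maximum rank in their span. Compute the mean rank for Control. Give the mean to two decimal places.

Sorted (ascending): 10.76, 10.83, 10.83, 10.96, 10.97, 11.17, 11.3, 12.2, 13.08, 13.72, 13.72, 13.75
The 2 values of 10.83 occupy positions 2–3 → each gets rank 3.
The 2 values of 13.72 occupy positions 10–11 → each gets rank 11.
Control values → pooled ranks: 12.2→8, 10.83→3, 11.17→6, 10.83→3, 10.97→5, 10.76→1, 13.75→12
Mean rank = (8 + 3 + 6 + 3 + 5 + 1 + 12) / 7 = 5.43

5.43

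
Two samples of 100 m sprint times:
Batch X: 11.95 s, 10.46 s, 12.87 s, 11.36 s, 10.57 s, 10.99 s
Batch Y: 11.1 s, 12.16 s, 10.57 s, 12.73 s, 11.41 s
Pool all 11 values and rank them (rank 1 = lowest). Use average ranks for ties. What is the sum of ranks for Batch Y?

33.5

Sorted (ascending): 10.46, 10.57, 10.57, 10.99, 11.1, 11.36, 11.41, 11.95, 12.16, 12.73, 12.87
The 2 values of 10.57 occupy positions 2–3 → average rank (2+3)/2 = 2.5.
Batch Y values → pooled ranks: 11.1→5, 12.16→9, 10.57→2.5, 12.73→10, 11.41→7
Rank sum = 5 + 9 + 2.5 + 10 + 7 = 33.5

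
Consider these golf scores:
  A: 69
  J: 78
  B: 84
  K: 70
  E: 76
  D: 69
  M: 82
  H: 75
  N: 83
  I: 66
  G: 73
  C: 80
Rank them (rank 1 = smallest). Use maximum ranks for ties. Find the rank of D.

3

Sorted (ascending): 66, 69, 69, 70, 73, 75, 76, 78, 80, 82, 83, 84
The 2 values of 69 occupy positions 2–3 → each gets rank 3.
D has value 69 → rank 3.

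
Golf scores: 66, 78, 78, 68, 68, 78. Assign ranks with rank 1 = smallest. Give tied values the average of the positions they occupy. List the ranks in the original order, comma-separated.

Sorted (ascending): 66, 68, 68, 78, 78, 78
The 2 values of 68 occupy positions 2–3 → average rank (2+3)/2 = 2.5.
The 3 values of 78 occupy positions 4–6 → average rank 5.

1, 5, 5, 2.5, 2.5, 5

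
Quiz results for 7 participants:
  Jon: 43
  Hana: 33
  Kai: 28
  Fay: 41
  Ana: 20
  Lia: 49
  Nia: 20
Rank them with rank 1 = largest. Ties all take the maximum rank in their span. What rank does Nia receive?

7

Sorted (descending): 49, 43, 41, 33, 28, 20, 20
The 2 values of 20 occupy positions 6–7 → each gets rank 7.
Nia has value 20 → rank 7.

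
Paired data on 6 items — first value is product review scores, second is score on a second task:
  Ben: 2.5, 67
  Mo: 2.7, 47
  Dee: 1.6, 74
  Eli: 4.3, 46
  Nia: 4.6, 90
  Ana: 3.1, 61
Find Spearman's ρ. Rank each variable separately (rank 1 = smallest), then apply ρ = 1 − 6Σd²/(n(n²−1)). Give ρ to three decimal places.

Ranks of variable 1: 2, 3, 1, 5, 6, 4
Ranks of variable 2: 4, 2, 5, 1, 6, 3
d = r₁ − r₂: -2, 1, -4, 4, 0, 1
d²: 4, 1, 16, 16, 0, 1; Σd² = 38
ρ = 1 − 6·38/(6·35) = 1 − 228/210 = -0.086

-0.086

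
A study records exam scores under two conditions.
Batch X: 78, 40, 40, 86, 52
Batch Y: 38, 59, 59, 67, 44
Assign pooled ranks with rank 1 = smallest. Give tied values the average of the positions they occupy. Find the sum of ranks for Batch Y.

26

Sorted (ascending): 38, 40, 40, 44, 52, 59, 59, 67, 78, 86
The 2 values of 40 occupy positions 2–3 → average rank (2+3)/2 = 2.5.
The 2 values of 59 occupy positions 6–7 → average rank (6+7)/2 = 6.5.
Batch Y values → pooled ranks: 38→1, 59→6.5, 59→6.5, 67→8, 44→4
Rank sum = 1 + 6.5 + 6.5 + 8 + 4 = 26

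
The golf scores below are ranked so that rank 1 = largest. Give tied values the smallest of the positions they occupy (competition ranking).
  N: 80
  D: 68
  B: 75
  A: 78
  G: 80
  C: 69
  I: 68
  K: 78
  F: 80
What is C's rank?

Sorted (descending): 80, 80, 80, 78, 78, 75, 69, 68, 68
The 3 values of 80 occupy positions 1–3 → each gets rank 1.
The 2 values of 78 occupy positions 4–5 → each gets rank 4.
The 2 values of 68 occupy positions 8–9 → each gets rank 8.
C has value 69 → rank 7.

7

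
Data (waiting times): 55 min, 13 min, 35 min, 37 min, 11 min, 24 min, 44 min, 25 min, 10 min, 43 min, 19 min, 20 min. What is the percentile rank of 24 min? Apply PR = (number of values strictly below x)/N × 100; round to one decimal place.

41.7

N = 12.
Strictly below 24: 5. Equal to 24: 1.
PR = 5/12 × 100 = 41.7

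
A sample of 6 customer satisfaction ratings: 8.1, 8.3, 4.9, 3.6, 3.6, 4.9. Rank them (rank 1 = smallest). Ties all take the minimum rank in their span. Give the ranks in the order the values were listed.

Sorted (ascending): 3.6, 3.6, 4.9, 4.9, 8.1, 8.3
The 2 values of 3.6 occupy positions 1–2 → each gets rank 1.
The 2 values of 4.9 occupy positions 3–4 → each gets rank 3.

5, 6, 3, 1, 1, 3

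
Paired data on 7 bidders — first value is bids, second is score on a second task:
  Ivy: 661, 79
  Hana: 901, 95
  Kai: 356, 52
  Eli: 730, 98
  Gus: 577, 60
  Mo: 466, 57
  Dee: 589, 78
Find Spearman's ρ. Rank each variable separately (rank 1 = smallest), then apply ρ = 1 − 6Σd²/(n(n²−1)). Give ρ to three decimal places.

0.964

Ranks of variable 1: 5, 7, 1, 6, 3, 2, 4
Ranks of variable 2: 5, 6, 1, 7, 3, 2, 4
d = r₁ − r₂: 0, 1, 0, -1, 0, 0, 0
d²: 0, 1, 0, 1, 0, 0, 0; Σd² = 2
ρ = 1 − 6·2/(7·48) = 1 − 12/336 = 0.964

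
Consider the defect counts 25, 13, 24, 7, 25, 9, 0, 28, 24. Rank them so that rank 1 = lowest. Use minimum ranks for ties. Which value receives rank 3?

9

Sorted (ascending): 0, 7, 9, 13, 24, 24, 25, 25, 28
The 2 values of 24 occupy positions 5–6 → each gets rank 5.
The 2 values of 25 occupy positions 7–8 → each gets rank 7.
Rank 3 → value 9.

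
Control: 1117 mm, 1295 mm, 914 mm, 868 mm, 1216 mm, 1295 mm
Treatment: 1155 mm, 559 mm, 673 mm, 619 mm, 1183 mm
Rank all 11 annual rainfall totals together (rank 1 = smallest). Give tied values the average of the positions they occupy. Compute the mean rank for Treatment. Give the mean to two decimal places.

4.20

Sorted (ascending): 559, 619, 673, 868, 914, 1117, 1155, 1183, 1216, 1295, 1295
The 2 values of 1295 occupy positions 10–11 → average rank (10+11)/2 = 10.5.
Treatment values → pooled ranks: 1155→7, 559→1, 673→3, 619→2, 1183→8
Mean rank = (7 + 1 + 3 + 2 + 8) / 5 = 4.20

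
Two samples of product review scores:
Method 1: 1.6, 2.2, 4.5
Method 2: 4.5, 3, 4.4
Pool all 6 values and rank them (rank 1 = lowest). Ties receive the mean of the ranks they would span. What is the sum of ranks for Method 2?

Sorted (ascending): 1.6, 2.2, 3, 4.4, 4.5, 4.5
The 2 values of 4.5 occupy positions 5–6 → average rank (5+6)/2 = 5.5.
Method 2 values → pooled ranks: 4.5→5.5, 3→3, 4.4→4
Rank sum = 5.5 + 3 + 4 = 12.5

12.5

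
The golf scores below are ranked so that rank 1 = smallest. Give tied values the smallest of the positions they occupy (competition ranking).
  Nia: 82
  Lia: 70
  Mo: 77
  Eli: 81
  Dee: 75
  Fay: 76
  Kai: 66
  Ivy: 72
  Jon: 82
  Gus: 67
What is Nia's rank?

Sorted (ascending): 66, 67, 70, 72, 75, 76, 77, 81, 82, 82
The 2 values of 82 occupy positions 9–10 → each gets rank 9.
Nia has value 82 → rank 9.

9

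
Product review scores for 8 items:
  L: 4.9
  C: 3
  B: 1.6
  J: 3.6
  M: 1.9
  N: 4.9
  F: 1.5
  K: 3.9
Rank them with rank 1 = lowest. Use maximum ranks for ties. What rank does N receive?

Sorted (ascending): 1.5, 1.6, 1.9, 3, 3.6, 3.9, 4.9, 4.9
The 2 values of 4.9 occupy positions 7–8 → each gets rank 8.
N has value 4.9 → rank 8.

8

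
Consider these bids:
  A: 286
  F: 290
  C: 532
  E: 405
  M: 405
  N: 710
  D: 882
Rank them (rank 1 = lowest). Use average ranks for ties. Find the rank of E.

Sorted (ascending): 286, 290, 405, 405, 532, 710, 882
The 2 values of 405 occupy positions 3–4 → average rank (3+4)/2 = 3.5.
E has value 405 → rank 3.5.

3.5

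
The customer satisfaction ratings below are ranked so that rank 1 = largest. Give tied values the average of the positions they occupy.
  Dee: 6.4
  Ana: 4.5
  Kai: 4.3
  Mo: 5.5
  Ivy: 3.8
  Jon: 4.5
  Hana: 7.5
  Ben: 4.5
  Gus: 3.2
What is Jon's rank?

5

Sorted (descending): 7.5, 6.4, 5.5, 4.5, 4.5, 4.5, 4.3, 3.8, 3.2
The 3 values of 4.5 occupy positions 4–6 → average rank 5.
Jon has value 4.5 → rank 5.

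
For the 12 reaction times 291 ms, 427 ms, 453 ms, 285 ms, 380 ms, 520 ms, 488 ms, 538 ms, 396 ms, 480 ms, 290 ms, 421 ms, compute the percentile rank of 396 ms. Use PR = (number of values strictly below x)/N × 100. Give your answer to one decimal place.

33.3

N = 12.
Strictly below 396: 4. Equal to 396: 1.
PR = 4/12 × 100 = 33.3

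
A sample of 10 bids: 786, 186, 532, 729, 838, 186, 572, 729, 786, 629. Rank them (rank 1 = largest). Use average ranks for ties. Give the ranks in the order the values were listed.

Sorted (descending): 838, 786, 786, 729, 729, 629, 572, 532, 186, 186
The 2 values of 786 occupy positions 2–3 → average rank (2+3)/2 = 2.5.
The 2 values of 729 occupy positions 4–5 → average rank (4+5)/2 = 4.5.
The 2 values of 186 occupy positions 9–10 → average rank (9+10)/2 = 9.5.

2.5, 9.5, 8, 4.5, 1, 9.5, 7, 4.5, 2.5, 6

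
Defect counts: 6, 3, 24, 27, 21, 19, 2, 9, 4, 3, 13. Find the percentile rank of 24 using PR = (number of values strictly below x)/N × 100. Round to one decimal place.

N = 11.
Strictly below 24: 9. Equal to 24: 1.
PR = 9/11 × 100 = 81.8

81.8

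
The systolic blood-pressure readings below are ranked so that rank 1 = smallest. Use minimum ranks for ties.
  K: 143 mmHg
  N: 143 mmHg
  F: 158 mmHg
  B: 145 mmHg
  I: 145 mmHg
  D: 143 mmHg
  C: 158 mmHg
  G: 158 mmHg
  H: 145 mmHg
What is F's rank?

Sorted (ascending): 143, 143, 143, 145, 145, 145, 158, 158, 158
The 3 values of 143 occupy positions 1–3 → each gets rank 1.
The 3 values of 145 occupy positions 4–6 → each gets rank 4.
The 3 values of 158 occupy positions 7–9 → each gets rank 7.
F has value 158 mmHg → rank 7.

7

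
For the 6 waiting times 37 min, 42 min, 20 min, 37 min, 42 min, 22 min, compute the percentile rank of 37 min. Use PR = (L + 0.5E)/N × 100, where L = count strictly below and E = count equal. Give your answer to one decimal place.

50.0

N = 6.
Strictly below 37: 2. Equal to 37: 2.
PR = (2 + 0.5·2)/6 × 100 = 50.0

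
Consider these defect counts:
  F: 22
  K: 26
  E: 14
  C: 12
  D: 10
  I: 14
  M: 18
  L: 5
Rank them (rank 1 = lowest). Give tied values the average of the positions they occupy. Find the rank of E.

4.5

Sorted (ascending): 5, 10, 12, 14, 14, 18, 22, 26
The 2 values of 14 occupy positions 4–5 → average rank (4+5)/2 = 4.5.
E has value 14 → rank 4.5.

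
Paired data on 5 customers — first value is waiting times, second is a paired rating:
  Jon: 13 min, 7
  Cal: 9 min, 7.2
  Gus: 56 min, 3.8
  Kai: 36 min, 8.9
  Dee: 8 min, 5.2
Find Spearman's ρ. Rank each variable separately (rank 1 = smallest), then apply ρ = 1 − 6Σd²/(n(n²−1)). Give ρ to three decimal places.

Ranks of variable 1: 3, 2, 5, 4, 1
Ranks of variable 2: 3, 4, 1, 5, 2
d = r₁ − r₂: 0, -2, 4, -1, -1
d²: 0, 4, 16, 1, 1; Σd² = 22
ρ = 1 − 6·22/(5·24) = 1 − 132/120 = -0.100

-0.100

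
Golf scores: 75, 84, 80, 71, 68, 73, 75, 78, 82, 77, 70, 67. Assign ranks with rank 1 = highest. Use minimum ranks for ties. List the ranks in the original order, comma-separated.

Sorted (descending): 84, 82, 80, 78, 77, 75, 75, 73, 71, 70, 68, 67
The 2 values of 75 occupy positions 6–7 → each gets rank 6.

6, 1, 3, 9, 11, 8, 6, 4, 2, 5, 10, 12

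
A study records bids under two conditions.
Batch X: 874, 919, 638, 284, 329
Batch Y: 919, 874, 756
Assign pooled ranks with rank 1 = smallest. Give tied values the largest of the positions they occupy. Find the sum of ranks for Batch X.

Sorted (ascending): 284, 329, 638, 756, 874, 874, 919, 919
The 2 values of 874 occupy positions 5–6 → each gets rank 6.
The 2 values of 919 occupy positions 7–8 → each gets rank 8.
Batch X values → pooled ranks: 874→6, 919→8, 638→3, 284→1, 329→2
Rank sum = 6 + 8 + 3 + 1 + 2 = 20

20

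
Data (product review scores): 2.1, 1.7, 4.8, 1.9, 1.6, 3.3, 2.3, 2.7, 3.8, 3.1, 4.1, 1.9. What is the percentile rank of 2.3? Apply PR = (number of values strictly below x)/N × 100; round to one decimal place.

N = 12.
Strictly below 2.3: 5. Equal to 2.3: 1.
PR = 5/12 × 100 = 41.7

41.7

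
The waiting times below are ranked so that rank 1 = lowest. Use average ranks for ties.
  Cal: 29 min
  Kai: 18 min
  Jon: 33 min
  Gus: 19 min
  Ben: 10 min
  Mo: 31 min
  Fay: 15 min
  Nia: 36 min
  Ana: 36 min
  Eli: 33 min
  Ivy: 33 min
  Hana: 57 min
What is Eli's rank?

Sorted (ascending): 10, 15, 18, 19, 29, 31, 33, 33, 33, 36, 36, 57
The 3 values of 33 occupy positions 7–9 → average rank 8.
The 2 values of 36 occupy positions 10–11 → average rank (10+11)/2 = 10.5.
Eli has value 33 min → rank 8.

8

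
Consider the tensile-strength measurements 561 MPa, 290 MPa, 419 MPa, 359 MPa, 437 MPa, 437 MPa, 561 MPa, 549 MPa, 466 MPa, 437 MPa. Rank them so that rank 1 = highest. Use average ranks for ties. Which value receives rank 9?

Sorted (descending): 561, 561, 549, 466, 437, 437, 437, 419, 359, 290
The 2 values of 561 occupy positions 1–2 → average rank (1+2)/2 = 1.5.
The 3 values of 437 occupy positions 5–7 → average rank 6.
Rank 9 → value 359.

359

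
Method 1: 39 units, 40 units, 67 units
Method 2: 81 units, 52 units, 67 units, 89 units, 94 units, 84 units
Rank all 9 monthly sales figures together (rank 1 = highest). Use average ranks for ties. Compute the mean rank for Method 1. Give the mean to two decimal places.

Sorted (descending): 94, 89, 84, 81, 67, 67, 52, 40, 39
The 2 values of 67 occupy positions 5–6 → average rank (5+6)/2 = 5.5.
Method 1 values → pooled ranks: 39→9, 40→8, 67→5.5
Mean rank = (9 + 8 + 5.5) / 3 = 7.50

7.50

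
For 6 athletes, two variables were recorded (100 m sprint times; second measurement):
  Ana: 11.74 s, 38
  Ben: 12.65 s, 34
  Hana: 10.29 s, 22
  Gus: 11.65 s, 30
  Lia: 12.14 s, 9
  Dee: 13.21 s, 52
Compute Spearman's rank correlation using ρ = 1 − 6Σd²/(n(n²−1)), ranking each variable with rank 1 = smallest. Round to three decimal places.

Ranks of variable 1: 3, 5, 1, 2, 4, 6
Ranks of variable 2: 5, 4, 2, 3, 1, 6
d = r₁ − r₂: -2, 1, -1, -1, 3, 0
d²: 4, 1, 1, 1, 9, 0; Σd² = 16
ρ = 1 − 6·16/(6·35) = 1 − 96/210 = 0.543

0.543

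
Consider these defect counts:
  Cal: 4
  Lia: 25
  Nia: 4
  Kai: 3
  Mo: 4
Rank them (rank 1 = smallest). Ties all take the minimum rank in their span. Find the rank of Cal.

2

Sorted (ascending): 3, 4, 4, 4, 25
The 3 values of 4 occupy positions 2–4 → each gets rank 2.
Cal has value 4 → rank 2.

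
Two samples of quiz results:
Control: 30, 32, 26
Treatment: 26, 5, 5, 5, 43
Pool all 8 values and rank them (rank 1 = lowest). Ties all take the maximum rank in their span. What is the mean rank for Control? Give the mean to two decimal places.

6.00

Sorted (ascending): 5, 5, 5, 26, 26, 30, 32, 43
The 3 values of 5 occupy positions 1–3 → each gets rank 3.
The 2 values of 26 occupy positions 4–5 → each gets rank 5.
Control values → pooled ranks: 30→6, 32→7, 26→5
Mean rank = (6 + 7 + 5) / 3 = 6.00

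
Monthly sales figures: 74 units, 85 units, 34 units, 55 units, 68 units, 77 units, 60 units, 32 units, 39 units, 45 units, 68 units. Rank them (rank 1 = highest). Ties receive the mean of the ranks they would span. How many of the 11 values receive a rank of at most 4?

Sorted (descending): 85, 77, 74, 68, 68, 60, 55, 45, 39, 34, 32
The 2 values of 68 occupy positions 4–5 → average rank (4+5)/2 = 4.5.
Ranks ≤ 4: {1, 2, 3} → 3 values.

3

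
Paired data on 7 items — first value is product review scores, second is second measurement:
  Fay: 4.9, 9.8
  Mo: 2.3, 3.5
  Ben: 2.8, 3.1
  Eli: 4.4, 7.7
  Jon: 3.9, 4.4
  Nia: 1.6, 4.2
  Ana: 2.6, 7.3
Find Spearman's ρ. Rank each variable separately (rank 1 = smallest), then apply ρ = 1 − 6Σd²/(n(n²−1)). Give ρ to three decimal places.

0.679

Ranks of variable 1: 7, 2, 4, 6, 5, 1, 3
Ranks of variable 2: 7, 2, 1, 6, 4, 3, 5
d = r₁ − r₂: 0, 0, 3, 0, 1, -2, -2
d²: 0, 0, 9, 0, 1, 4, 4; Σd² = 18
ρ = 1 − 6·18/(7·48) = 1 − 108/336 = 0.679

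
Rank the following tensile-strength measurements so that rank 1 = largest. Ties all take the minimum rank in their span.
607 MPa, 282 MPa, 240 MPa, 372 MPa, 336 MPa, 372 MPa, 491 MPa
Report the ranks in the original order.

Sorted (descending): 607, 491, 372, 372, 336, 282, 240
The 2 values of 372 occupy positions 3–4 → each gets rank 3.

1, 6, 7, 3, 5, 3, 2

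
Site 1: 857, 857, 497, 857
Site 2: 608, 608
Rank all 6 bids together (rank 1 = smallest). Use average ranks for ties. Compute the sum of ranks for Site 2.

5

Sorted (ascending): 497, 608, 608, 857, 857, 857
The 2 values of 608 occupy positions 2–3 → average rank (2+3)/2 = 2.5.
The 3 values of 857 occupy positions 4–6 → average rank 5.
Site 2 values → pooled ranks: 608→2.5, 608→2.5
Rank sum = 2.5 + 2.5 = 5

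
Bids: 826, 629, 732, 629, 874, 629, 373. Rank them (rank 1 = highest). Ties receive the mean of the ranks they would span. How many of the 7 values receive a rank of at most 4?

3

Sorted (descending): 874, 826, 732, 629, 629, 629, 373
The 3 values of 629 occupy positions 4–6 → average rank 5.
Ranks ≤ 4: {1, 2, 3} → 3 values.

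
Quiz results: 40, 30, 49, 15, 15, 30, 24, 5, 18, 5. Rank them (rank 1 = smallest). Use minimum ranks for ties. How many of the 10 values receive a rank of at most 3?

4

Sorted (ascending): 5, 5, 15, 15, 18, 24, 30, 30, 40, 49
The 2 values of 5 occupy positions 1–2 → each gets rank 1.
The 2 values of 15 occupy positions 3–4 → each gets rank 3.
The 2 values of 30 occupy positions 7–8 → each gets rank 7.
Ranks ≤ 3: {1, 1, 3, 3} → 4 values.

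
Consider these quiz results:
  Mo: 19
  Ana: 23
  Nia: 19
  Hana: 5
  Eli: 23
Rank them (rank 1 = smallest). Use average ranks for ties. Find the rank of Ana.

4.5

Sorted (ascending): 5, 19, 19, 23, 23
The 2 values of 19 occupy positions 2–3 → average rank (2+3)/2 = 2.5.
The 2 values of 23 occupy positions 4–5 → average rank (4+5)/2 = 4.5.
Ana has value 23 → rank 4.5.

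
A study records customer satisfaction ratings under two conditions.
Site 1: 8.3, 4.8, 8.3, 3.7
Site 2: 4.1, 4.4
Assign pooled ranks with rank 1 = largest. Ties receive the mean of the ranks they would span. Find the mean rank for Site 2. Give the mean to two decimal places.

Sorted (descending): 8.3, 8.3, 4.8, 4.4, 4.1, 3.7
The 2 values of 8.3 occupy positions 1–2 → average rank (1+2)/2 = 1.5.
Site 2 values → pooled ranks: 4.1→5, 4.4→4
Mean rank = (5 + 4) / 2 = 4.50

4.50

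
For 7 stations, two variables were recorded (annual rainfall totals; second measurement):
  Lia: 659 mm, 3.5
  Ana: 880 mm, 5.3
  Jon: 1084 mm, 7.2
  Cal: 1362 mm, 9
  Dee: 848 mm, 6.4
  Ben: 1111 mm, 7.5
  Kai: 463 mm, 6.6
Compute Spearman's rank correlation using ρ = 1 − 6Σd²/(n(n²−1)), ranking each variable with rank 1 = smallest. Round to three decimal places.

0.750

Ranks of variable 1: 2, 4, 5, 7, 3, 6, 1
Ranks of variable 2: 1, 2, 5, 7, 3, 6, 4
d = r₁ − r₂: 1, 2, 0, 0, 0, 0, -3
d²: 1, 4, 0, 0, 0, 0, 9; Σd² = 14
ρ = 1 − 6·14/(7·48) = 1 − 84/336 = 0.750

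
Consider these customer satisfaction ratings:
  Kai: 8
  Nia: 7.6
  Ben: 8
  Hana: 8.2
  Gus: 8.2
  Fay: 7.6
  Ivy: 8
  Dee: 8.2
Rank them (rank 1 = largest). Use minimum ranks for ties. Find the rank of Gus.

Sorted (descending): 8.2, 8.2, 8.2, 8, 8, 8, 7.6, 7.6
The 3 values of 8.2 occupy positions 1–3 → each gets rank 1.
The 3 values of 8 occupy positions 4–6 → each gets rank 4.
The 2 values of 7.6 occupy positions 7–8 → each gets rank 7.
Gus has value 8.2 → rank 1.

1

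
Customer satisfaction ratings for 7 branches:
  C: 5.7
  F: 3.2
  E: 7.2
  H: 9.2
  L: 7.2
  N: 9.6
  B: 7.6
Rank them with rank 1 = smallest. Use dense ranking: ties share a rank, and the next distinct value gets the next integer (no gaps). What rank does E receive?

Sorted (ascending): 3.2, 5.7, 7.2, 7.2, 7.6, 9.2, 9.6
The 2 values of 7.2 share dense rank 3.
Remaining distinct values take the next consecutive integers.
E has value 7.2 → rank 3.

3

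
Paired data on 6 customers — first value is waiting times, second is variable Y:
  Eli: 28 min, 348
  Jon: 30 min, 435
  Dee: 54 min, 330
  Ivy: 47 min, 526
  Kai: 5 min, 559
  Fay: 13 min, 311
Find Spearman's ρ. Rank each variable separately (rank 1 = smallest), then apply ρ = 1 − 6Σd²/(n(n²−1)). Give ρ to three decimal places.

Ranks of variable 1: 3, 4, 6, 5, 1, 2
Ranks of variable 2: 3, 4, 2, 5, 6, 1
d = r₁ − r₂: 0, 0, 4, 0, -5, 1
d²: 0, 0, 16, 0, 25, 1; Σd² = 42
ρ = 1 − 6·42/(6·35) = 1 − 252/210 = -0.200

-0.200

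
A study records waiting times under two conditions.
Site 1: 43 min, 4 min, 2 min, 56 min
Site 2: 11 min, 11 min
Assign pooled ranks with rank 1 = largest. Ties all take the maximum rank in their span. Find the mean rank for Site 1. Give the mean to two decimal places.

3.50

Sorted (descending): 56, 43, 11, 11, 4, 2
The 2 values of 11 occupy positions 3–4 → each gets rank 4.
Site 1 values → pooled ranks: 43→2, 4→5, 2→6, 56→1
Mean rank = (2 + 5 + 6 + 1) / 4 = 3.50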